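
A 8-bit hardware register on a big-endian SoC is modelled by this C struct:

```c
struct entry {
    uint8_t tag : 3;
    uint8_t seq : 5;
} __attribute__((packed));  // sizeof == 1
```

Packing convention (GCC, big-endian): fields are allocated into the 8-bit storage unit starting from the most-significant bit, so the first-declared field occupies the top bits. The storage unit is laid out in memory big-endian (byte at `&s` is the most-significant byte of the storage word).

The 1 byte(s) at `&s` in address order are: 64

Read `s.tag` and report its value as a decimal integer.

[0]=0x64 (big-endian) → word 0x64
tag:3 @ bit 5 → (0x64>>5)&0x7 = 0x3  ←
seq:5 @ bit 0 → (0x64>>0)&0x1f = 0x4

3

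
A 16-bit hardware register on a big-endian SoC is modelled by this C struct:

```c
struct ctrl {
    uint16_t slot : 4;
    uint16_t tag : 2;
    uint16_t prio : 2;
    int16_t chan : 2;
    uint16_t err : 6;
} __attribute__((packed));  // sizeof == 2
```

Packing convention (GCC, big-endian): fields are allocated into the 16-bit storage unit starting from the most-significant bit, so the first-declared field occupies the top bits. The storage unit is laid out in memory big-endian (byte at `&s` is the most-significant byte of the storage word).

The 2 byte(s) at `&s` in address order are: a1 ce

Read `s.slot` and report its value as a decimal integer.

10

[0]=0xa1 [1]=0xce (big-endian) → word 0xa1ce
slot [12+:4] = (word>>12) & 0xf = 10  ←
tag [10+:2] = (word>>10) & 0x3 = 0
prio [8+:2] = (word>>8) & 0x3 = 1
chan [6+:2] = (word>>6) & 0x3 = 3
err [0+:6] = (word>>0) & 0x3f = 14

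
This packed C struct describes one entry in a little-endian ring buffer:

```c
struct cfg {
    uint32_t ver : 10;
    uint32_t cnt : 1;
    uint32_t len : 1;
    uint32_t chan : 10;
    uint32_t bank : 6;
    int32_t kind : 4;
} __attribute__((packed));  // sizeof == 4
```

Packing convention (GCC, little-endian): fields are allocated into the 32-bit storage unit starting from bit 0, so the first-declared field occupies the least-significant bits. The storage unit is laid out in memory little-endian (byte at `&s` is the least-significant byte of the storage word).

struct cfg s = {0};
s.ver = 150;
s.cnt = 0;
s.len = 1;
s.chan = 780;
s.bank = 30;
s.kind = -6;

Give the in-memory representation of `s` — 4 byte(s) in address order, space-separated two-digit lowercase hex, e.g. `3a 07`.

96 c8 b0 a7

[0+:10] ver=150 & 0x3ff = 0x96; word=0x00000096
[10+:1] cnt=0 & 0x1 = 0x0; word=0x00000096
[11+:1] len=1 & 0x1 = 0x1; word=0x00000896
[12+:10] chan=780 & 0x3ff = 0x30c; word=0x0030c896
[22+:6] bank=30 & 0x3f = 0x1e; word=0x07b0c896
[28+:4] kind=-6 & 0xf = 0xa; word=0xa7b0c896
word = 0xa7b0c896 → little-endian bytes:
  [0]=0x96  [1]=0xc8  [2]=0xb0  [3]=0xa7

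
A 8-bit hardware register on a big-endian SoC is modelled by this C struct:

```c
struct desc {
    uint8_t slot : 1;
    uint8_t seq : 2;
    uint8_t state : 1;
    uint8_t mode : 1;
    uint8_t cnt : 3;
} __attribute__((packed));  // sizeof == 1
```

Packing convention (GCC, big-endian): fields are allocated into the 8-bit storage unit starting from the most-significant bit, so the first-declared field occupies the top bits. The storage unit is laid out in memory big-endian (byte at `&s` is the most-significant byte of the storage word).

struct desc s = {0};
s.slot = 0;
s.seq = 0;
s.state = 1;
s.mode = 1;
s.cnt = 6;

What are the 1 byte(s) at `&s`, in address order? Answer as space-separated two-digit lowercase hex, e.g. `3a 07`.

slot:1 = 0 → 0x0 << 7 → word 0x00
seq:2 = 0 → 0x0 << 5 → word 0x00
state:1 = 1 → 0x1 << 4 → word 0x10
mode:1 = 1 → 0x1 << 3 → word 0x18
cnt:3 = 6 → 0x6 << 0 → word 0x1e
word = 0x1e → big-endian bytes:
  [0]=0x1e

1e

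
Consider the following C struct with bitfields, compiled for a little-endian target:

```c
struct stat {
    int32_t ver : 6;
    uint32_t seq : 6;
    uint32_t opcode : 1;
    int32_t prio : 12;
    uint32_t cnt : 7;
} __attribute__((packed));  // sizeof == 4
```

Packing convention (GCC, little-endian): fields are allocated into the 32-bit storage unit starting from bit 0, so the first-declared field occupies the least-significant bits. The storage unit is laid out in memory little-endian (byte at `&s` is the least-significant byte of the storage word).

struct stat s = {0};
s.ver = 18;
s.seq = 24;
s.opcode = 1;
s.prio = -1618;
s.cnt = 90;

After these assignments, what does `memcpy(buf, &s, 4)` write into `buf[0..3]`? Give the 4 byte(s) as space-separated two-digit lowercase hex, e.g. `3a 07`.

ver (6b) val=18 bits=0x12 at bit 0: 0x00000012
seq (6b) val=24 bits=0x18 at bit 6: 0x00000612
opcode (1b) val=1 bits=0x1 at bit 12: 0x00001612
prio (12b) val=-1618 bits=0x9ae at bit 13: 0x0135d612
cnt (7b) val=90 bits=0x5a at bit 25: 0xb535d612
word = 0xb535d612 → little-endian bytes:
  [0]=0x12  [1]=0xd6  [2]=0x35  [3]=0xb5

12 d6 35 b5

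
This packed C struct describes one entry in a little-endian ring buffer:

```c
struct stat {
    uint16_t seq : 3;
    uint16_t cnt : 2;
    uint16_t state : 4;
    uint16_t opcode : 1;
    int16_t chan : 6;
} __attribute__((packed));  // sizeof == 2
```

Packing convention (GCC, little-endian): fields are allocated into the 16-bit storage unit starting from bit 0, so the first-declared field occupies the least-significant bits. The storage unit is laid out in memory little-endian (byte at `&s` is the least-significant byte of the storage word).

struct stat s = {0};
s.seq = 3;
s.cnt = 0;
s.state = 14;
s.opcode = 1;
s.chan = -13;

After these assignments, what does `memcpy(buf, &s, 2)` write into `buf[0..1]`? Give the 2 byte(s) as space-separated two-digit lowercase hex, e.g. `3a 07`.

c3 cf

seq:3 = 3 → 0x3 << 0 → word 0x0003
cnt:2 = 0 → 0x0 << 3 → word 0x0003
state:4 = 14 → 0xe << 5 → word 0x01c3
opcode:1 = 1 → 0x1 << 9 → word 0x03c3
chan:6 = -13 → 0x33 << 10 → word 0xcfc3
word = 0xcfc3 → little-endian bytes:
  [0]=0xc3  [1]=0xcf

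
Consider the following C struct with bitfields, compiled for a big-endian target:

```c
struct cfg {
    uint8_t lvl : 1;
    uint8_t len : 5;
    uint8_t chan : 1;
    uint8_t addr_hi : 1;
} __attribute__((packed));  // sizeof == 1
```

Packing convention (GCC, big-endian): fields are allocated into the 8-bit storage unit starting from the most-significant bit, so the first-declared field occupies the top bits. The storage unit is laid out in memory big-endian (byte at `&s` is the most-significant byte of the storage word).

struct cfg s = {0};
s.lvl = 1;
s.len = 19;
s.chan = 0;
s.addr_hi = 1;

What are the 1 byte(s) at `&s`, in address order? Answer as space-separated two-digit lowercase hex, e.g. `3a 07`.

cd

lvl:1 = 1 → 0x1 << 7 → word 0x80
len:5 = 19 → 0x13 << 2 → word 0xcc
chan:1 = 0 → 0x0 << 1 → word 0xcc
addr_hi:1 = 1 → 0x1 << 0 → word 0xcd
word = 0xcd → big-endian bytes:
  [0]=0xcd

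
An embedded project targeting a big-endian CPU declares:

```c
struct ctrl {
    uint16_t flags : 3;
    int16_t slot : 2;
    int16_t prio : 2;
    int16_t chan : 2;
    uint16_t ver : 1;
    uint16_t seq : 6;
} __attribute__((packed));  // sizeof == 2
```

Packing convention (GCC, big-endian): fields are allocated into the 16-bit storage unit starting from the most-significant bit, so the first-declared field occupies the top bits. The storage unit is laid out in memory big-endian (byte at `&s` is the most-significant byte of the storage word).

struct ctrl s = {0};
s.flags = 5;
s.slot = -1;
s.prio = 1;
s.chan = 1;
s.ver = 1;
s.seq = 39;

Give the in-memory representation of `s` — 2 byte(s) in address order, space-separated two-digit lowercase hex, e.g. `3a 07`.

[13+:3] flags=5 & 0x7 = 0x5; word=0xa000
[11+:2] slot=-1 & 0x3 = 0x3; word=0xb800
[9+:2] prio=1 & 0x3 = 0x1; word=0xba00
[7+:2] chan=1 & 0x3 = 0x1; word=0xba80
[6+:1] ver=1 & 0x1 = 0x1; word=0xbac0
[0+:6] seq=39 & 0x3f = 0x27; word=0xbae7
word = 0xbae7 → big-endian bytes:
  [0]=0xba  [1]=0xe7

ba e7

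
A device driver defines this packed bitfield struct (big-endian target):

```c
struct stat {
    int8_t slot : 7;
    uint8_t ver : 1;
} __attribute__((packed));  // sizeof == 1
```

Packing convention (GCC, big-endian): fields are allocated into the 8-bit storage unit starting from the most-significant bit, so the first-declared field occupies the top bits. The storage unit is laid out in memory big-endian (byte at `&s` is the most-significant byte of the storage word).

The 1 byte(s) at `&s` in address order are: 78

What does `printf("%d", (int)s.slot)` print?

60

[0]=0x78 (big-endian) → word 0x78
slot:7 @ bit 1 → (0x78>>1)&0x7f = 0x3c  ←
ver:1 @ bit 0 → (0x78>>0)&0x1 = 0x0
slot signed 7b, MSB=0: value = 60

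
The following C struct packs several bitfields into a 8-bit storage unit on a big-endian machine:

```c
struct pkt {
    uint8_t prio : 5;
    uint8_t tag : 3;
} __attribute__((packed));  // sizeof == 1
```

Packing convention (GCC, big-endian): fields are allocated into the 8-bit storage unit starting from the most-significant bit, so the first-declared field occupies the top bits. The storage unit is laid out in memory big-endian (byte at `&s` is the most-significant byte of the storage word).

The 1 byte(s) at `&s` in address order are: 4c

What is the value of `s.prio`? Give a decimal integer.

9

[0]=0x4c (big-endian) → word 0x4c
prio [3+:5] = (word>>3) & 0x1f = 9  ←
tag [0+:3] = (word>>0) & 0x7 = 4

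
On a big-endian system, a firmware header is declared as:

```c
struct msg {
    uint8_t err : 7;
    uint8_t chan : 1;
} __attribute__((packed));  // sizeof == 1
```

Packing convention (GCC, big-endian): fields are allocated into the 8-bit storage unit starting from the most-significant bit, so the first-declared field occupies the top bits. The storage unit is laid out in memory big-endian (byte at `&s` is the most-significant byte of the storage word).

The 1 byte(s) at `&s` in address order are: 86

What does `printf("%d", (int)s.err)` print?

67

[0]=0x86 (big-endian) → word 0x86
err:7 @ bit 1 → (0x86>>1)&0x7f = 0x43  ←
chan:1 @ bit 0 → (0x86>>0)&0x1 = 0x0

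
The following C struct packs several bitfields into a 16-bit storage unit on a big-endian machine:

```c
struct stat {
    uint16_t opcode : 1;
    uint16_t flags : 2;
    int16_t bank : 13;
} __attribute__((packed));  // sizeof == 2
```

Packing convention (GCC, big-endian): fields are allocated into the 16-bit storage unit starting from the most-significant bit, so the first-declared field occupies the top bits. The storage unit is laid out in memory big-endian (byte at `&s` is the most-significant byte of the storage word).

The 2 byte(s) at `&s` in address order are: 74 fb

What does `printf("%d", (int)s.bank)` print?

[0]=0x74 [1]=0xfb (big-endian) → word 0x74fb
opcode:1 @ bit 15 → (0x74fb>>15)&0x1 = 0x0
flags:2 @ bit 13 → (0x74fb>>13)&0x3 = 0x3
bank:13 @ bit 0 → (0x74fb>>0)&0x1fff = 0x14fb  ←
bank signed 13b, MSB=1: 5371 - 8192 = -2821

-2821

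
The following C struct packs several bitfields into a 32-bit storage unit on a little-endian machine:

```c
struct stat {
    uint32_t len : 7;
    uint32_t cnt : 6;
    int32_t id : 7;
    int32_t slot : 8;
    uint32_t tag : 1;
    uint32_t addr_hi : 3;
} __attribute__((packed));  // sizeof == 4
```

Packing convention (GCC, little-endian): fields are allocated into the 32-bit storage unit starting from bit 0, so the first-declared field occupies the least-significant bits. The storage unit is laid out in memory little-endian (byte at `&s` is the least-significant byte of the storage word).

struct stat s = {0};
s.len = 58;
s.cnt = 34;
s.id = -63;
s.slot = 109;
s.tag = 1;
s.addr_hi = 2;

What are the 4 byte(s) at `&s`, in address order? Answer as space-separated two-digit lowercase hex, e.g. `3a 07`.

3a 31 d8 56

len:7 = 58 → 0x3a << 0 → word 0x0000003a
cnt:6 = 34 → 0x22 << 7 → word 0x0000113a
id:7 = -63 → 0x41 << 13 → word 0x0008313a
slot:8 = 109 → 0x6d << 20 → word 0x06d8313a
tag:1 = 1 → 0x1 << 28 → word 0x16d8313a
addr_hi:3 = 2 → 0x2 << 29 → word 0x56d8313a
word = 0x56d8313a → little-endian bytes:
  [0]=0x3a  [1]=0x31  [2]=0xd8  [3]=0x56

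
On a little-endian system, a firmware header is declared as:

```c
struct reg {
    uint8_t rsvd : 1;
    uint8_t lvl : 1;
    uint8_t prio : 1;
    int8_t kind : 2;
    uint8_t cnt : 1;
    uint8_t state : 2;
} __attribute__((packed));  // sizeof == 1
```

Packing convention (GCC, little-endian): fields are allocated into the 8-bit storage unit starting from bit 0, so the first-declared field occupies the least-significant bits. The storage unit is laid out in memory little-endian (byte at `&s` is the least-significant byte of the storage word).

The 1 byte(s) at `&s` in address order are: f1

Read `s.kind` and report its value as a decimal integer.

[0]=0xf1 (little-endian) → word 0xf1
rsvd [0+:1] = (word>>0) & 0x1 = 1
lvl [1+:1] = (word>>1) & 0x1 = 0
prio [2+:1] = (word>>2) & 0x1 = 0
kind [3+:2] = (word>>3) & 0x3 = 2  ←
cnt [5+:1] = (word>>5) & 0x1 = 1
state [6+:2] = (word>>6) & 0x3 = 3
kind signed 2b, MSB=1: 2 - 4 = -2

-2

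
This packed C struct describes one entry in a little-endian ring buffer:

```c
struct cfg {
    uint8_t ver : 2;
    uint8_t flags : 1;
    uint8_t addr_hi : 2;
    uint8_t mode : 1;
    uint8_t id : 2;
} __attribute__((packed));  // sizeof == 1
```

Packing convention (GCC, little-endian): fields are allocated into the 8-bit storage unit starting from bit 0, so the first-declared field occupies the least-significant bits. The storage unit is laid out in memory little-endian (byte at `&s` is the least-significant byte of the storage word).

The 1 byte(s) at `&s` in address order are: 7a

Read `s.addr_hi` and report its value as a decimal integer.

[0]=0x7a (little-endian) → word 0x7a
ver [0+:2] = (word>>0) & 0x3 = 2
flags [2+:1] = (word>>2) & 0x1 = 0
addr_hi [3+:2] = (word>>3) & 0x3 = 3  ←
mode [5+:1] = (word>>5) & 0x1 = 1
id [6+:2] = (word>>6) & 0x3 = 1

3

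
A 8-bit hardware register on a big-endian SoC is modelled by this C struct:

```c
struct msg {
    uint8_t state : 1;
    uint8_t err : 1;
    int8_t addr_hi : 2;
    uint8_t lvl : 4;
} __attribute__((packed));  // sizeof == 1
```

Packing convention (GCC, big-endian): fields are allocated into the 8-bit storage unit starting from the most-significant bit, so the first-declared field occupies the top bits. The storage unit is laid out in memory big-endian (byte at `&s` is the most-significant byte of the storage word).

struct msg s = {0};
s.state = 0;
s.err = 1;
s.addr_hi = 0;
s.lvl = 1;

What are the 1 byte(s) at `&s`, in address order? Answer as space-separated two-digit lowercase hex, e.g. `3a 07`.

state:1 = 0 → 0x0 << 7 → word 0x00
err:1 = 1 → 0x1 << 6 → word 0x40
addr_hi:2 = 0 → 0x0 << 4 → word 0x40
lvl:4 = 1 → 0x1 << 0 → word 0x41
word = 0x41 → big-endian bytes:
  [0]=0x41

41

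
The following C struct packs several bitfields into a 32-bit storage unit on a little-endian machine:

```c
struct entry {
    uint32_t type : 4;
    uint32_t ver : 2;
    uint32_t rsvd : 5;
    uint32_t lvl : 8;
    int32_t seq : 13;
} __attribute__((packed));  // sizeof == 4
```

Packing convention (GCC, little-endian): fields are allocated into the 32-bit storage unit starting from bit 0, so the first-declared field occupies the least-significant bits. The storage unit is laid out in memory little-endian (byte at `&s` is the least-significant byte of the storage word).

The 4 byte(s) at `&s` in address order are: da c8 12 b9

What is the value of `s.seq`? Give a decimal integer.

[0]=0xda [1]=0xc8 [2]=0x12 [3]=0xb9 (little-endian) → word 0xb912c8da
type:4 @ bit 0 → (0xb912c8da>>0)&0xf = 0xa
ver:2 @ bit 4 → (0xb912c8da>>4)&0x3 = 0x1
rsvd:5 @ bit 6 → (0xb912c8da>>6)&0x1f = 0x3
lvl:8 @ bit 11 → (0xb912c8da>>11)&0xff = 0x59
seq:13 @ bit 19 → (0xb912c8da>>19)&0x1fff = 0x1722  ←
seq signed 13b, MSB=1: 5922 - 8192 = -2270

-2270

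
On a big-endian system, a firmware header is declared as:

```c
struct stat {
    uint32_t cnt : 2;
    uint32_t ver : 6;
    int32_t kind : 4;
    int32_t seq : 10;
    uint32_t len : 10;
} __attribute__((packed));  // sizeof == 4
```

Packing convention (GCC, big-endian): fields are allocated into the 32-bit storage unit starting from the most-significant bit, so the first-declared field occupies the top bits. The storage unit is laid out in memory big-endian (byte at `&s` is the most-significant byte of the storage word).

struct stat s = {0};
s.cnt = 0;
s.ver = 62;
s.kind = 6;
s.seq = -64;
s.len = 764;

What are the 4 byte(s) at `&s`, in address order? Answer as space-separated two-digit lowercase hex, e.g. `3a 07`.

3e 6f 02 fc

[30+:2] cnt=0 & 0x3 = 0x0; word=0x00000000
[24+:6] ver=62 & 0x3f = 0x3e; word=0x3e000000
[20+:4] kind=6 & 0xf = 0x6; word=0x3e600000
[10+:10] seq=-64 & 0x3ff = 0x3c0; word=0x3e6f0000
[0+:10] len=764 & 0x3ff = 0x2fc; word=0x3e6f02fc
word = 0x3e6f02fc → big-endian bytes:
  [0]=0x3e  [1]=0x6f  [2]=0x02  [3]=0xfc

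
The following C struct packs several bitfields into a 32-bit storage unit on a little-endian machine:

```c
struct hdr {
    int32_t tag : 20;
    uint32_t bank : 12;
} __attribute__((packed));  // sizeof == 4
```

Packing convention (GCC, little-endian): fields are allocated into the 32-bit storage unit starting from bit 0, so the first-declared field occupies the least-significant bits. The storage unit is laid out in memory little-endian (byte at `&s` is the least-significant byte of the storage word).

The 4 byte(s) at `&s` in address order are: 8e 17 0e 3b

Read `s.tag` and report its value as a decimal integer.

-125042

[0]=0x8e [1]=0x17 [2]=0x0e [3]=0x3b (little-endian) → word 0x3b0e178e
tag:20 @ bit 0 → (0x3b0e178e>>0)&0xfffff = 0xe178e  ←
bank:12 @ bit 20 → (0x3b0e178e>>20)&0xfff = 0x3b0
tag signed 20b, MSB=1: 923534 - 1048576 = -125042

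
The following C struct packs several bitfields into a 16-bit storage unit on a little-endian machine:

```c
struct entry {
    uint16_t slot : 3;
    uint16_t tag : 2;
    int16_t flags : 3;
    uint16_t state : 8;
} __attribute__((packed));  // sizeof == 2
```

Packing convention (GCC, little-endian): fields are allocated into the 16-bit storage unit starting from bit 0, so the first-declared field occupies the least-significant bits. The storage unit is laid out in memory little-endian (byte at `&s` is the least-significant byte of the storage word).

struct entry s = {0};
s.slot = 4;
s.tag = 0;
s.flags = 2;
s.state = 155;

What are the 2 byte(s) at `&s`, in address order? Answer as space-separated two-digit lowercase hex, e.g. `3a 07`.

slot:3 = 4 → 0x4 << 0 → word 0x0004
tag:2 = 0 → 0x0 << 3 → word 0x0004
flags:3 = 2 → 0x2 << 5 → word 0x0044
state:8 = 155 → 0x9b << 8 → word 0x9b44
word = 0x9b44 → little-endian bytes:
  [0]=0x44  [1]=0x9b

44 9b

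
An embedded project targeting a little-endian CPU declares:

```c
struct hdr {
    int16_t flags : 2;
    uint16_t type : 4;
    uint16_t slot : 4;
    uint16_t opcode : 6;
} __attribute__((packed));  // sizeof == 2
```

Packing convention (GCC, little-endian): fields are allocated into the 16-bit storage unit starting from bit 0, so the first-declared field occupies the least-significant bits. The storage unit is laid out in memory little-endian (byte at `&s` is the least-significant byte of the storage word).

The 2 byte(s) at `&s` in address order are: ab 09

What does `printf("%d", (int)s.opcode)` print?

[0]=0xab [1]=0x09 (little-endian) → word 0x09ab
flags [0+:2] = (word>>0) & 0x3 = 3
type [2+:4] = (word>>2) & 0xf = 10
slot [6+:4] = (word>>6) & 0xf = 6
opcode [10+:6] = (word>>10) & 0x3f = 2  ←

2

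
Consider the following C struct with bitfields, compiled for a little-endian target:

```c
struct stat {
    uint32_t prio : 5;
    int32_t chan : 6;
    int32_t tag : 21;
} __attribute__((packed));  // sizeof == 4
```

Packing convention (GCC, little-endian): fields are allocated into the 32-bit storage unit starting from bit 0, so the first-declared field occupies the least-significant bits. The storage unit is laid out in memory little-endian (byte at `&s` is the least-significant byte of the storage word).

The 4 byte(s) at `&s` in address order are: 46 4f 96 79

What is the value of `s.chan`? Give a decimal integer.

-6

[0]=0x46 [1]=0x4f [2]=0x96 [3]=0x79 (little-endian) → word 0x79964f46
prio:5 @ bit 0 → (0x79964f46>>0)&0x1f = 0x6
chan:6 @ bit 5 → (0x79964f46>>5)&0x3f = 0x3a  ←
tag:21 @ bit 11 → (0x79964f46>>11)&0x1fffff = 0xf32c9
chan signed 6b, MSB=1: 58 - 64 = -6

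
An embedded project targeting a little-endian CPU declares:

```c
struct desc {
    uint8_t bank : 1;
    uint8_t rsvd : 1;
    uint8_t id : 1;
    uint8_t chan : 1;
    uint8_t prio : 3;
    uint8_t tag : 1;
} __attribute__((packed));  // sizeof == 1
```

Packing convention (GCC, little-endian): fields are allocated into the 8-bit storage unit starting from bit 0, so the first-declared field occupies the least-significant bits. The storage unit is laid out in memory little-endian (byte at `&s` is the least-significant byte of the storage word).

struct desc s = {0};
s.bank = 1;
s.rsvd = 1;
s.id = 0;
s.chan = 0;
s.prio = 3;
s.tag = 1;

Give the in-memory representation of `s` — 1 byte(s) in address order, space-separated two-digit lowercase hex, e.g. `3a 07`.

b3

[0+:1] bank=1 & 0x1 = 0x1; word=0x01
[1+:1] rsvd=1 & 0x1 = 0x1; word=0x03
[2+:1] id=0 & 0x1 = 0x0; word=0x03
[3+:1] chan=0 & 0x1 = 0x0; word=0x03
[4+:3] prio=3 & 0x7 = 0x3; word=0x33
[7+:1] tag=1 & 0x1 = 0x1; word=0xb3
word = 0xb3 → little-endian bytes:
  [0]=0xb3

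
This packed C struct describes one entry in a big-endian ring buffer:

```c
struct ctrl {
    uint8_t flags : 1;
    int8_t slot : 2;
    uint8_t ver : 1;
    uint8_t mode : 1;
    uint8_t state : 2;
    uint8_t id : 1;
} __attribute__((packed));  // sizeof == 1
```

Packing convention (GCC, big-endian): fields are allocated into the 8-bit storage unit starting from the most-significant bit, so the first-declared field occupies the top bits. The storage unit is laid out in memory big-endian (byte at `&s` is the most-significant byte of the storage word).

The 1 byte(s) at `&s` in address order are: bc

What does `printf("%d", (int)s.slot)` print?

1

[0]=0xbc (big-endian) → word 0xbc
flags:1 @ bit 7 → (0xbc>>7)&0x1 = 0x1
slot:2 @ bit 5 → (0xbc>>5)&0x3 = 0x1  ←
ver:1 @ bit 4 → (0xbc>>4)&0x1 = 0x1
mode:1 @ bit 3 → (0xbc>>3)&0x1 = 0x1
state:2 @ bit 1 → (0xbc>>1)&0x3 = 0x2
id:1 @ bit 0 → (0xbc>>0)&0x1 = 0x0
slot signed 2b, MSB=0: value = 1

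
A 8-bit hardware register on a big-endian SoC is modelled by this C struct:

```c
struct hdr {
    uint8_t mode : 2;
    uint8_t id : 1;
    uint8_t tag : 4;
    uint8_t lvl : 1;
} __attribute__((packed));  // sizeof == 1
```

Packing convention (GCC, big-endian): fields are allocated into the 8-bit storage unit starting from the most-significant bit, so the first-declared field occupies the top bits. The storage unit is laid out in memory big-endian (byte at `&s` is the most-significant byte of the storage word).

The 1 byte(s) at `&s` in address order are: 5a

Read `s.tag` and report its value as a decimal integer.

[0]=0x5a (big-endian) → word 0x5a
mode [6+:2] = (word>>6) & 0x3 = 1
id [5+:1] = (word>>5) & 0x1 = 0
tag [1+:4] = (word>>1) & 0xf = 13  ←
lvl [0+:1] = (word>>0) & 0x1 = 0

13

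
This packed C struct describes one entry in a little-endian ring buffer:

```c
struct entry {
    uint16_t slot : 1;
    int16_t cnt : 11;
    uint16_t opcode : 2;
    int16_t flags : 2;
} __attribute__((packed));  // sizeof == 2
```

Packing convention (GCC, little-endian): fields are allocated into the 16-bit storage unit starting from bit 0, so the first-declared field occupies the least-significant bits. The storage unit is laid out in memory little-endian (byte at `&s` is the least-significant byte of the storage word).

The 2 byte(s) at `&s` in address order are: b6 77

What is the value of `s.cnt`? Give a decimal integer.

[0]=0xb6 [1]=0x77 (little-endian) → word 0x77b6
slot:1 @ bit 0 → (0x77b6>>0)&0x1 = 0x0
cnt:11 @ bit 1 → (0x77b6>>1)&0x7ff = 0x3db  ←
opcode:2 @ bit 12 → (0x77b6>>12)&0x3 = 0x3
flags:2 @ bit 14 → (0x77b6>>14)&0x3 = 0x1
cnt signed 11b, MSB=0: value = 987

987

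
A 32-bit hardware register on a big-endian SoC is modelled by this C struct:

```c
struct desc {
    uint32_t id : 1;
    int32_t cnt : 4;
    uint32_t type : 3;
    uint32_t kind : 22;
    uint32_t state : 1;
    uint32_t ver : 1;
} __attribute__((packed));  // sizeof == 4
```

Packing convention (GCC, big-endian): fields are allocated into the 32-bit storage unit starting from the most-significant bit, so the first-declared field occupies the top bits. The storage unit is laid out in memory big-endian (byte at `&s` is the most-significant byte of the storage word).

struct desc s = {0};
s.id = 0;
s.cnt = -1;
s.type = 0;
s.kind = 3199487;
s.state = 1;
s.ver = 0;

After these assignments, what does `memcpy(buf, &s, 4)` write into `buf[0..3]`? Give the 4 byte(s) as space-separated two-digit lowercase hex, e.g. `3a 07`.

id (1b) val=0 bits=0x0 at bit 31: 0x00000000
cnt (4b) val=-1 bits=0xf at bit 27: 0x78000000
type (3b) val=0 bits=0x0 at bit 24: 0x78000000
kind (22b) val=3199487 bits=0x30d1ff at bit 2: 0x78c347fc
state (1b) val=1 bits=0x1 at bit 1: 0x78c347fe
ver (1b) val=0 bits=0x0 at bit 0: 0x78c347fe
word = 0x78c347fe → big-endian bytes:
  [0]=0x78  [1]=0xc3  [2]=0x47  [3]=0xfe

78 c3 47 fe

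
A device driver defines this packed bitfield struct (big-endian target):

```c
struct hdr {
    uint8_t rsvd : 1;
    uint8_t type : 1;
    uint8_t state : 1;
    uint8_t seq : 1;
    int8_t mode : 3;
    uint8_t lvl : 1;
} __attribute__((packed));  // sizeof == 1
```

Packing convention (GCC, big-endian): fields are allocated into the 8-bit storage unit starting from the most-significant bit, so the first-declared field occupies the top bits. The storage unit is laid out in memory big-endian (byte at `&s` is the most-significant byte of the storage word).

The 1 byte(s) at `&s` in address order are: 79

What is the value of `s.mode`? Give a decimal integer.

[0]=0x79 (big-endian) → word 0x79
rsvd:1 @ bit 7 → (0x79>>7)&0x1 = 0x0
type:1 @ bit 6 → (0x79>>6)&0x1 = 0x1
state:1 @ bit 5 → (0x79>>5)&0x1 = 0x1
seq:1 @ bit 4 → (0x79>>4)&0x1 = 0x1
mode:3 @ bit 1 → (0x79>>1)&0x7 = 0x4  ←
lvl:1 @ bit 0 → (0x79>>0)&0x1 = 0x1
mode signed 3b, MSB=1: 4 - 8 = -4

-4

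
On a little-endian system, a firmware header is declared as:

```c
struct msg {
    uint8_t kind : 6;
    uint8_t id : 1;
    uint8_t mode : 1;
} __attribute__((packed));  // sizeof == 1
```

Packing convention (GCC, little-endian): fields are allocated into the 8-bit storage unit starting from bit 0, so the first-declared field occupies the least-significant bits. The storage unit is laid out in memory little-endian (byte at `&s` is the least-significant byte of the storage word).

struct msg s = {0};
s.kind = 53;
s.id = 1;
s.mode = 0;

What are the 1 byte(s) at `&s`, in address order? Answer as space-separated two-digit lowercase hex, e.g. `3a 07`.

kind (6b) val=53 bits=0x35 at bit 0: 0x35
id (1b) val=1 bits=0x1 at bit 6: 0x75
mode (1b) val=0 bits=0x0 at bit 7: 0x75
word = 0x75 → little-endian bytes:
  [0]=0x75

75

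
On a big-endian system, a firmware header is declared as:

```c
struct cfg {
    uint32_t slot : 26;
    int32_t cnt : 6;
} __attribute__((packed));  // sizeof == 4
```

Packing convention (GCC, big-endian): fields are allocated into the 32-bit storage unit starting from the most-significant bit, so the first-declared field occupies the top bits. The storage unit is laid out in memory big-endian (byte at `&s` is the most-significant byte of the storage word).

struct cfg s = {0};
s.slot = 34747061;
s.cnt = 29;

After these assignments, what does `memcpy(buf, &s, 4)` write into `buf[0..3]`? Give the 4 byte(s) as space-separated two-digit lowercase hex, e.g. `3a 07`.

84 8c ad 5d

slot:26 = 34747061 → 0x21232b5 << 6 → word 0x848cad40
cnt:6 = 29 → 0x1d << 0 → word 0x848cad5d
word = 0x848cad5d → big-endian bytes:
  [0]=0x84  [1]=0x8c  [2]=0xad  [3]=0x5d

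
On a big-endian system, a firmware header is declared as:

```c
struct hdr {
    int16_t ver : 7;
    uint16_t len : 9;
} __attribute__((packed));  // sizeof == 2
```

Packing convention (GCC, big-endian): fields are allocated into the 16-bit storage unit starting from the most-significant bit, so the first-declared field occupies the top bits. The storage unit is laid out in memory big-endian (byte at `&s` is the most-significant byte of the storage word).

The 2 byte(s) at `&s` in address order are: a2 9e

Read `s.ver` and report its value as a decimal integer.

-47

[0]=0xa2 [1]=0x9e (big-endian) → word 0xa29e
ver [9+:7] = (word>>9) & 0x7f = 81  ←
len [0+:9] = (word>>0) & 0x1ff = 158
ver signed 7b, MSB=1: 81 - 128 = -47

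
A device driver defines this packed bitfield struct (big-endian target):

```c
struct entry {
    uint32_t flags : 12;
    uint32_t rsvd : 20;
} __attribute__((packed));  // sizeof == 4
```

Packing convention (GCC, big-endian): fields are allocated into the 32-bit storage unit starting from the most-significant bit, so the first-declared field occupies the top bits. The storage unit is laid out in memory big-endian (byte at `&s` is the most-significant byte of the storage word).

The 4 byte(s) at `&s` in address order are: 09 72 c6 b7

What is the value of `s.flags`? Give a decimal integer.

[0]=0x09 [1]=0x72 [2]=0xc6 [3]=0xb7 (big-endian) → word 0x0972c6b7
flags [20+:12] = (word>>20) & 0xfff = 151  ←
rsvd [0+:20] = (word>>0) & 0xfffff = 181943

151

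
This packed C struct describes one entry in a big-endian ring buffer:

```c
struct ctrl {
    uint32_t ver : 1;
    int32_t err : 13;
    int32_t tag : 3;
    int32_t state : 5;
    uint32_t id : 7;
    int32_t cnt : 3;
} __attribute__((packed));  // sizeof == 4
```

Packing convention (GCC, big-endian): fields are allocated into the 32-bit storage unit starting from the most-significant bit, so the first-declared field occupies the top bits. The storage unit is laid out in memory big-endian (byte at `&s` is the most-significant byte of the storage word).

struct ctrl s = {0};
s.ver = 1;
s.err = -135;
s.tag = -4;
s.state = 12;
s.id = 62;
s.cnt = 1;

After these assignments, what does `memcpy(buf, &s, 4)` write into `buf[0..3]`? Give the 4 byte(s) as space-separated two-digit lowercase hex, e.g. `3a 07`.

ver:1 = 1 → 0x1 << 31 → word 0x80000000
err:13 = -135 → 0x1f79 << 18 → word 0xfde40000
tag:3 = -4 → 0x4 << 15 → word 0xfde60000
state:5 = 12 → 0xc << 10 → word 0xfde63000
id:7 = 62 → 0x3e << 3 → word 0xfde631f0
cnt:3 = 1 → 0x1 << 0 → word 0xfde631f1
word = 0xfde631f1 → big-endian bytes:
  [0]=0xfd  [1]=0xe6  [2]=0x31  [3]=0xf1

fd e6 31 f1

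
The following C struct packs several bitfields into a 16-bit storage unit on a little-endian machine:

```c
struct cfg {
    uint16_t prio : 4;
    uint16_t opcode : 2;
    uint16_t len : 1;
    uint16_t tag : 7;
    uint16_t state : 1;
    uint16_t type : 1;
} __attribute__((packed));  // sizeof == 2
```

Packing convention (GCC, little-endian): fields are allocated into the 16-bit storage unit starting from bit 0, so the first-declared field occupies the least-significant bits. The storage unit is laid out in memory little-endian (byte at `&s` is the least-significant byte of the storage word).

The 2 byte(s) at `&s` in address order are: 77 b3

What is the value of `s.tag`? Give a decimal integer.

102

[0]=0x77 [1]=0xb3 (little-endian) → word 0xb377
prio:4 @ bit 0 → (0xb377>>0)&0xf = 0x7
opcode:2 @ bit 4 → (0xb377>>4)&0x3 = 0x3
len:1 @ bit 6 → (0xb377>>6)&0x1 = 0x1
tag:7 @ bit 7 → (0xb377>>7)&0x7f = 0x66  ←
state:1 @ bit 14 → (0xb377>>14)&0x1 = 0x0
type:1 @ bit 15 → (0xb377>>15)&0x1 = 0x1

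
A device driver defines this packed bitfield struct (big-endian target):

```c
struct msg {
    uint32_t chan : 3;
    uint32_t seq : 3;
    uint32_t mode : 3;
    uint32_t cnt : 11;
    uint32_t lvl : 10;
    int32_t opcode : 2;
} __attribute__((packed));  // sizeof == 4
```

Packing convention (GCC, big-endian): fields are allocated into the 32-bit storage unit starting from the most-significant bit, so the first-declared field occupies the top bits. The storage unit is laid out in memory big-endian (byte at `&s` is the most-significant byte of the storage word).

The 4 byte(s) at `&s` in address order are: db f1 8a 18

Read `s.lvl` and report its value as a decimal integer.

[0]=0xdb [1]=0xf1 [2]=0x8a [3]=0x18 (big-endian) → word 0xdbf18a18
chan:3 @ bit 29 → (0xdbf18a18>>29)&0x7 = 0x6
seq:3 @ bit 26 → (0xdbf18a18>>26)&0x7 = 0x6
mode:3 @ bit 23 → (0xdbf18a18>>23)&0x7 = 0x7
cnt:11 @ bit 12 → (0xdbf18a18>>12)&0x7ff = 0x718
lvl:10 @ bit 2 → (0xdbf18a18>>2)&0x3ff = 0x286  ←
opcode:2 @ bit 0 → (0xdbf18a18>>0)&0x3 = 0x0

646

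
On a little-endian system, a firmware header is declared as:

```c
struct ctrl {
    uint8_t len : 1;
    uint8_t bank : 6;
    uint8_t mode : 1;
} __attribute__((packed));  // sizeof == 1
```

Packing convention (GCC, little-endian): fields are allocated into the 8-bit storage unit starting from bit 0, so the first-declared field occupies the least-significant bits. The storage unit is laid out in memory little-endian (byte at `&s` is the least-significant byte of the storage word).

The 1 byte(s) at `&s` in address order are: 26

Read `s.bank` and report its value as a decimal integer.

19

[0]=0x26 (little-endian) → word 0x26
len:1 @ bit 0 → (0x26>>0)&0x1 = 0x0
bank:6 @ bit 1 → (0x26>>1)&0x3f = 0x13  ←
mode:1 @ bit 7 → (0x26>>7)&0x1 = 0x0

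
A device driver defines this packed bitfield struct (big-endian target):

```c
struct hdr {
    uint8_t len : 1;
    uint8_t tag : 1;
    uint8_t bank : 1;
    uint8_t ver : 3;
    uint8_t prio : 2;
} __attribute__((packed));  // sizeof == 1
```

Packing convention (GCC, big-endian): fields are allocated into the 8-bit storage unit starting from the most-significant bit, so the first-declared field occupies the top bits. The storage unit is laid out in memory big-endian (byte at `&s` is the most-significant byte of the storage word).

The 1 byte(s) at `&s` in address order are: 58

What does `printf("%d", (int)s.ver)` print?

6

[0]=0x58 (big-endian) → word 0x58
len:1 @ bit 7 → (0x58>>7)&0x1 = 0x0
tag:1 @ bit 6 → (0x58>>6)&0x1 = 0x1
bank:1 @ bit 5 → (0x58>>5)&0x1 = 0x0
ver:3 @ bit 2 → (0x58>>2)&0x7 = 0x6  ←
prio:2 @ bit 0 → (0x58>>0)&0x3 = 0x0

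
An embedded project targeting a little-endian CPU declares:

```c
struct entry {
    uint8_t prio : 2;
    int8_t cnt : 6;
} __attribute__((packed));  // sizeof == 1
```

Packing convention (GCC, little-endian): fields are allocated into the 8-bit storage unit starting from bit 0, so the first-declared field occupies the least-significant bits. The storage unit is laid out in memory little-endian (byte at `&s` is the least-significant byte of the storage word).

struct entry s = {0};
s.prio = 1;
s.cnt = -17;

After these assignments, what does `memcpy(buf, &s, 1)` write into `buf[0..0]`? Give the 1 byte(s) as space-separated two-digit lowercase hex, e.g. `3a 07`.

prio:2 = 1 → 0x1 << 0 → word 0x01
cnt:6 = -17 → 0x2f << 2 → word 0xbd
word = 0xbd → little-endian bytes:
  [0]=0xbd

bd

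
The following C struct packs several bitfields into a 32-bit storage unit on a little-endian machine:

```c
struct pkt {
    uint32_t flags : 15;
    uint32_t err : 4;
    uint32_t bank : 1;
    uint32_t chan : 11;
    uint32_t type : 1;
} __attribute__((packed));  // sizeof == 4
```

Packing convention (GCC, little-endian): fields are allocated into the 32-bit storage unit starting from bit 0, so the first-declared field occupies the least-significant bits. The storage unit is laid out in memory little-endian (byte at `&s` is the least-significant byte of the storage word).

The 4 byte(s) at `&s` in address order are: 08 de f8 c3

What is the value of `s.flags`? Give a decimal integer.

24072

[0]=0x08 [1]=0xde [2]=0xf8 [3]=0xc3 (little-endian) → word 0xc3f8de08
flags [0+:15] = (word>>0) & 0x7fff = 24072  ←
err [15+:4] = (word>>15) & 0xf = 1
bank [19+:1] = (word>>19) & 0x1 = 1
chan [20+:11] = (word>>20) & 0x7ff = 1087
type [31+:1] = (word>>31) & 0x1 = 1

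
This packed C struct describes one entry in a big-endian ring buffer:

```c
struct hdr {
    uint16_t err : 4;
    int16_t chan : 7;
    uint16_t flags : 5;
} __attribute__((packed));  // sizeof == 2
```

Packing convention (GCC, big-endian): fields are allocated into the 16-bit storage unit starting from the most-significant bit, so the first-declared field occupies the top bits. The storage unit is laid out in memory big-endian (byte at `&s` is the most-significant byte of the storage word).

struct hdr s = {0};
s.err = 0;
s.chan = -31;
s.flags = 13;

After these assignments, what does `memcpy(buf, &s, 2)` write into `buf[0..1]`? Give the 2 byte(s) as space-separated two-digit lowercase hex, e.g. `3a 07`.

0c 2d

err:4 = 0 → 0x0 << 12 → word 0x0000
chan:7 = -31 → 0x61 << 5 → word 0x0c20
flags:5 = 13 → 0xd << 0 → word 0x0c2d
word = 0x0c2d → big-endian bytes:
  [0]=0x0c  [1]=0x2d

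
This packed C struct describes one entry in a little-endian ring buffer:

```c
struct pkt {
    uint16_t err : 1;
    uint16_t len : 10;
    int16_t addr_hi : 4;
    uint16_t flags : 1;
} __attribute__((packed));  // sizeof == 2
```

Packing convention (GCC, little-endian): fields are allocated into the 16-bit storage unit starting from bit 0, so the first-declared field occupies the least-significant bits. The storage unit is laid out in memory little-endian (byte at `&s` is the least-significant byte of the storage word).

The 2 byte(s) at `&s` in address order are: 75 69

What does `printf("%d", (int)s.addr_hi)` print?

[0]=0x75 [1]=0x69 (little-endian) → word 0x6975
err:1 @ bit 0 → (0x6975>>0)&0x1 = 0x1
len:10 @ bit 1 → (0x6975>>1)&0x3ff = 0xba
addr_hi:4 @ bit 11 → (0x6975>>11)&0xf = 0xd  ←
flags:1 @ bit 15 → (0x6975>>15)&0x1 = 0x0
addr_hi signed 4b, MSB=1: 13 - 16 = -3

-3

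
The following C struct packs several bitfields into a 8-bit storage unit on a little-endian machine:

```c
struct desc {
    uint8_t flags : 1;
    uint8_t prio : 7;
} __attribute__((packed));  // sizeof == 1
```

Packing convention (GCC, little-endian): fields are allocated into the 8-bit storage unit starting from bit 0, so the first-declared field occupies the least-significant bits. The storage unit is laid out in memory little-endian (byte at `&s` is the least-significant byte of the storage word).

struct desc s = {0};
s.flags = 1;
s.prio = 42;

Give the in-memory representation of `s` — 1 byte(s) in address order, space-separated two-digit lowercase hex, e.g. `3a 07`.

flags (1b) val=1 bits=0x1 at bit 0: 0x01
prio (7b) val=42 bits=0x2a at bit 1: 0x55
word = 0x55 → little-endian bytes:
  [0]=0x55

55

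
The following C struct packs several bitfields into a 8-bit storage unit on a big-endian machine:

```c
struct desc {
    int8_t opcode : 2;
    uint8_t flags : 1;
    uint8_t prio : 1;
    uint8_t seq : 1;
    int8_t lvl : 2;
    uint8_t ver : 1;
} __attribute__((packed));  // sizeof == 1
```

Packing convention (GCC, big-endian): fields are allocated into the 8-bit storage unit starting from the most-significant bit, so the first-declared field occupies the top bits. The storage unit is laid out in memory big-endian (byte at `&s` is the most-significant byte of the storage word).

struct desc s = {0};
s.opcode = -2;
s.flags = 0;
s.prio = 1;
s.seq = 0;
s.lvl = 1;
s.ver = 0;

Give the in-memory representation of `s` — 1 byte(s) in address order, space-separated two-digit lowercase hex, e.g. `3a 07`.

92

opcode:2 = -2 → 0x2 << 6 → word 0x80
flags:1 = 0 → 0x0 << 5 → word 0x80
prio:1 = 1 → 0x1 << 4 → word 0x90
seq:1 = 0 → 0x0 << 3 → word 0x90
lvl:2 = 1 → 0x1 << 1 → word 0x92
ver:1 = 0 → 0x0 << 0 → word 0x92
word = 0x92 → big-endian bytes:
  [0]=0x92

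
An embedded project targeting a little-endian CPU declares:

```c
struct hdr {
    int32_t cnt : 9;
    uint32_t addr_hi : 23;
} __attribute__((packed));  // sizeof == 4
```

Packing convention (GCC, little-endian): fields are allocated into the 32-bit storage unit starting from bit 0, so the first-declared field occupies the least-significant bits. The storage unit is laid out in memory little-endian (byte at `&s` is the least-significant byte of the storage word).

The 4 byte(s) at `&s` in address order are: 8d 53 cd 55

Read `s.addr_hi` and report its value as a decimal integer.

2811561

[0]=0x8d [1]=0x53 [2]=0xcd [3]=0x55 (little-endian) → word 0x55cd538d
cnt [0+:9] = (word>>0) & 0x1ff = 397
addr_hi [9+:23] = (word>>9) & 0x7fffff = 2811561  ←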